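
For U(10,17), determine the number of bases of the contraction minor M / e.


Contracting e from U(10,17) gives U(9,16).
Bases of U(9,16) = C(16,9) = 16! / (9! * 7!) = 11440.

11440


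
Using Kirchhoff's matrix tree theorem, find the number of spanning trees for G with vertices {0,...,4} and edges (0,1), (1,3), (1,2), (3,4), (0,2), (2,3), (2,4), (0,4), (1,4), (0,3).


By Kirchhoff's matrix tree theorem, the number of spanning trees equals
the determinant of any cofactor of the Laplacian matrix L.
G has 5 vertices and 10 edges.
Computing the (4 x 4) cofactor determinant gives 125.

125


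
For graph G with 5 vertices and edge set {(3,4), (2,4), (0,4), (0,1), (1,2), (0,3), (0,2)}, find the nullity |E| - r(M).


Cycle rank (nullity) = |E| - r(M) = |E| - (|V| - c).
|E| = 7, |V| = 5, c = 1.
Nullity = 7 - (5 - 1) = 7 - 4 = 3.

3


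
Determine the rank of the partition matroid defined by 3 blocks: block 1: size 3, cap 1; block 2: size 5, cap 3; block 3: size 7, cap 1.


Rank of a partition matroid = sum of min(|Si|, ci) for each block.
= min(3,1) + min(5,3) + min(7,1)
= 1 + 3 + 1
= 5.

5


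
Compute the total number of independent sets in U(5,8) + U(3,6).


For a direct sum, |I(M1+M2)| = |I(M1)| * |I(M2)|.
|I(U(5,8))| = sum C(8,k) for k=0..5 = 219.
|I(U(3,6))| = sum C(6,k) for k=0..3 = 42.
Total = 219 * 42 = 9198.

9198


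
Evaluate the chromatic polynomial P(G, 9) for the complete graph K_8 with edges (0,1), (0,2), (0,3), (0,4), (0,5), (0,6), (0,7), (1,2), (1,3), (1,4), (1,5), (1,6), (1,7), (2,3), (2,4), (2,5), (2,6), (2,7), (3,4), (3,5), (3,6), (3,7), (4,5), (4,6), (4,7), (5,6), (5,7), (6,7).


P(K_8, k) = k(k-1)(k-2)...(k-7).
P(9) = (9) * (8) * (7) * (6) * (5) * (4) * (3) * (2) = 362880.

362880


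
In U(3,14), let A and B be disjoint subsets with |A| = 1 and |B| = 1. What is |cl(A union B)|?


|A union B| = 1 + 1 = 2 (disjoint).
In U(3,14), cl(S) = S if |S| < 3, else cl(S) = E.
Since 2 < 3, cl(A union B) = A union B.
|cl(A union B)| = 2.

2


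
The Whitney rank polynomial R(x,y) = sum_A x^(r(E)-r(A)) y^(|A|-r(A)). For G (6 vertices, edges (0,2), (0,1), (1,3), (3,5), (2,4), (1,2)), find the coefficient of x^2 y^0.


R(x,y) = sum over A in 2^E of x^(r(E)-r(A)) * y^(|A|-r(A)).
G has 6 vertices, 6 edges. r(E) = 5.
Enumerate all 2^6 = 64 subsets.
Count subsets with r(E)-r(A)=2 and |A|-r(A)=0: 19.

19


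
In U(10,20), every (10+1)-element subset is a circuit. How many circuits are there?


In U(10,20), circuits are the (11)-element subsets.
Any set of 11 elements is dependent, and removing any one element gives
an independent set of size 10, so it is a minimal dependent set.
Number of circuits = C(20,11) = 20! / (11! * 9!) = 167960.

167960


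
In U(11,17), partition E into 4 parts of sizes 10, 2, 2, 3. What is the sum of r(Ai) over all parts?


r(Ai) = min(|Ai|, 11) for each part.
Sum = min(10,11) + min(2,11) + min(2,11) + min(3,11)
    = 10 + 2 + 2 + 3
    = 17.

17


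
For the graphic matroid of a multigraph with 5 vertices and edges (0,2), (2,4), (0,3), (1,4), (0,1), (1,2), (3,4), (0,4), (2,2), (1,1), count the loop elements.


In a graphic matroid, a loop is a self-loop edge (u,u) with rank 0.
Examining all 10 edges for self-loops...
Self-loops found: (2,2), (1,1)
Number of loops = 2.

2


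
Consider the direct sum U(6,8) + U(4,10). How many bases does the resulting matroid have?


Bases of a direct sum M1 + M2: |B| = |B(M1)| * |B(M2)|.
|B(U(6,8))| = C(8,6) = 28.
|B(U(4,10))| = C(10,4) = 210.
Total bases = 28 * 210 = 5880.

5880


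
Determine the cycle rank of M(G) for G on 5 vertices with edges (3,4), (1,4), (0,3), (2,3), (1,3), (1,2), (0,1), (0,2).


Cycle rank (nullity) = |E| - r(M) = |E| - (|V| - c).
|E| = 8, |V| = 5, c = 1.
Nullity = 8 - (5 - 1) = 8 - 4 = 4.

4


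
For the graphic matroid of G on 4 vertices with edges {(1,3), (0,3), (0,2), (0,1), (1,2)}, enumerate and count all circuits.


A circuit in a graphic matroid = edge set of a simple cycle.
G has 4 vertices and 5 edges.
Enumerating all minimal edge subsets forming cycles...
Total circuits found: 3.

3


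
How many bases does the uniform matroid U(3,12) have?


Bases of U(3,12) are all 3-element subsets of the 12-element ground set.
Number of bases = C(12,3).
C(12,3) = (12 * 11 * 10) / (1 * 2 * 3) = 220.

220


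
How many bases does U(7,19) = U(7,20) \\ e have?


Deleting e from U(7,20) gives U(7,19) since n > r.
Bases of U(7,19) = C(19,7) = 50388.

50388


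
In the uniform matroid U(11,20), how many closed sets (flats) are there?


Flats of U(11,20): every subset of size < 11 is a flat, plus E itself.
Count = C(20,0) + C(20,1) + C(20,2) + C(20,3) + C(20,4) + C(20,5) + C(20,6) + C(20,7) + C(20,8) + C(20,9) + C(20,10) + 1
     = 1 + 20 + 190 + 1140 + 4845 + 15504 + 38760 + 77520 + 125970 + 167960 + 184756 + 1
     = 616667.

616667


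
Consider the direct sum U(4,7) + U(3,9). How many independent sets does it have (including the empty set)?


For a direct sum, |I(M1+M2)| = |I(M1)| * |I(M2)|.
|I(U(4,7))| = sum C(7,k) for k=0..4 = 99.
|I(U(3,9))| = sum C(9,k) for k=0..3 = 130.
Total = 99 * 130 = 12870.

12870


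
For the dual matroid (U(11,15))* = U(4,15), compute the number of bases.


The dual of U(r,n) is U(n-r, n) = U(4,15).
Bases of U(4,15) are all (4)-element subsets.
|B(M*)| = (15 choose 4) = 1365.

1365


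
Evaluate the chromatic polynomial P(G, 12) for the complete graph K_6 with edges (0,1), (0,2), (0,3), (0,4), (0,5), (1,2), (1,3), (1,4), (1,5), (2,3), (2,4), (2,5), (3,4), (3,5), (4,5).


P(K_6, k) = k(k-1)(k-2)...(k-5).
P(12) = (12) * (11) * (10) * (9) * (8) * (7) = 665280.

665280


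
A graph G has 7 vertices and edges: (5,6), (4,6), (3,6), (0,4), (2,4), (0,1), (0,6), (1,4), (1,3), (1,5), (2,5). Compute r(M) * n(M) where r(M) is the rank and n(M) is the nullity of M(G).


r(M) = |V| - c = 7 - 1 = 6.
nullity = |E| - r(M) = 11 - 6 = 5.
Product = 6 * 5 = 30.

30


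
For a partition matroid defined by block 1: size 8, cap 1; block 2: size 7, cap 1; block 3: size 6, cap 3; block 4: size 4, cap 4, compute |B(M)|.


A basis picks exactly ci elements from block i.
Number of bases = product of C(|Si|, ci).
= C(8,1) * C(7,1) * C(6,3) * C(4,4)
= 8 * 7 * 20 * 1
= 1120.

1120


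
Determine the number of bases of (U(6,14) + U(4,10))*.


(M1+M2)* = M1* + M2*.
M1* = U(8,14), bases: C(14,8) = 3003.
M2* = U(6,10), bases: C(10,6) = 210.
|B(M*)| = 3003 * 210 = 630630.

630630


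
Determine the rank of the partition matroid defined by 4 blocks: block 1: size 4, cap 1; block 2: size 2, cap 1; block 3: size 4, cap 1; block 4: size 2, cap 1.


Rank of a partition matroid = sum of min(|Si|, ci) for each block.
= min(4,1) + min(2,1) + min(4,1) + min(2,1)
= 1 + 1 + 1 + 1
= 4.

4


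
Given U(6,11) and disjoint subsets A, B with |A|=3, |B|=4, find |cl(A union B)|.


|A union B| = 3 + 4 = 7 (disjoint).
In U(6,11), cl(S) = S if |S| < 6, else cl(S) = E.
Since 7 >= 6, cl(A union B) = E.
|cl(A union B)| = 11.

11


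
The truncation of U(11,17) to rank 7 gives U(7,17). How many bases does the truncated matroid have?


Truncating U(11,17) to rank 7 gives U(7,17).
Bases of U(7,17) are all 7-element subsets of 17 elements.
Number of bases = (17 choose 7) = 19448.

19448


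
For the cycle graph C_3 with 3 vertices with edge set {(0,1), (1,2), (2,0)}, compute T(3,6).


T(C_3; x,y) = x + x^2 + ... + x^(2) + y.
T(3,6) = 3^1 + 3^2 + 6
= 3 + 9 + 6
= 18.

18


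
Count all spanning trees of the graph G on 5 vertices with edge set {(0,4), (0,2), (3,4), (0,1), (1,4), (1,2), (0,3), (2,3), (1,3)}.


By Kirchhoff's matrix tree theorem, the number of spanning trees equals
the determinant of any cofactor of the Laplacian matrix L.
G has 5 vertices and 9 edges.
Computing the (4 x 4) cofactor determinant gives 75.

75


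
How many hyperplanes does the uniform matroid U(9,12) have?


Hyperplanes of U(9,12) are flats of rank 8.
In a uniform matroid, these are exactly the (8)-element subsets.
Count = (12 choose 8) = 495.

495


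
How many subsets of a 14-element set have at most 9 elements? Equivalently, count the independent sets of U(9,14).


Independent sets of U(9,14) are all subsets of size <= 9.
Count = (14 choose 0) + (14 choose 1) + (14 choose 2) + (14 choose 3) + (14 choose 4) + (14 choose 5) + (14 choose 6) + (14 choose 7) + (14 choose 8) + (14 choose 9)
     = 1 + 14 + 91 + 364 + 1001 + 2002 + 3003 + 3432 + 3003 + 2002
     = 14913.

14913


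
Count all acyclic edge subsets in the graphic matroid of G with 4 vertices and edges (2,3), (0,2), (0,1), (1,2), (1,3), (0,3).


An independent set in a graphic matroid is an acyclic edge subset.
G has 4 vertices and 6 edges.
Enumerate all 2^6 = 64 subsets, checking for acyclicity.
Total independent sets = 38.

38


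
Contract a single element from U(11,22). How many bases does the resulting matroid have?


Contracting e from U(11,22) gives U(10,21).
Bases of U(10,21) = (21 choose 10) = 352716.

352716


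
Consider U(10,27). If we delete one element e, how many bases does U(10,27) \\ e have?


Deleting e from U(10,27) gives U(10,26) since n > r.
Bases of U(10,26) = (26 choose 10) = 5311735.

5311735


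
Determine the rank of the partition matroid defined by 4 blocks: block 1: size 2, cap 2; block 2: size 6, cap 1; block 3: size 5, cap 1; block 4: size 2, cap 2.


Rank of a partition matroid = sum of min(|Si|, ci) for each block.
= min(2,2) + min(6,1) + min(5,1) + min(2,2)
= 2 + 1 + 1 + 2
= 6.

6


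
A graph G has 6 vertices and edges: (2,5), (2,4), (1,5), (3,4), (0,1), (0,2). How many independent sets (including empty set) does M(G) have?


An independent set in a graphic matroid is an acyclic edge subset.
G has 6 vertices and 6 edges.
Enumerate all 2^6 = 64 subsets, checking for acyclicity.
Total independent sets = 60.

60


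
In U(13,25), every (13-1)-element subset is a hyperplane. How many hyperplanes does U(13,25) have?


Hyperplanes of U(13,25) are flats of rank 12.
In a uniform matroid, these are exactly the (12)-element subsets.
Count = C(25,12) = 25! / (12! * 13!) = 5200300.

5200300


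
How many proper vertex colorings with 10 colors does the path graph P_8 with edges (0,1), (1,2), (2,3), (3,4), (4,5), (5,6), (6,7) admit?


P(P_8, k) = k * (k-1)^(7).
P(10) = 10 * 9^7 = 10 * 4782969 = 47829690.

47829690


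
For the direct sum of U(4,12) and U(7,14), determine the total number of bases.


Bases of a direct sum M1 + M2: |B| = |B(M1)| * |B(M2)|.
|B(U(4,12))| = C(12,4) = 495.
|B(U(7,14))| = C(14,7) = 3432.
Total bases = 495 * 3432 = 1698840.

1698840


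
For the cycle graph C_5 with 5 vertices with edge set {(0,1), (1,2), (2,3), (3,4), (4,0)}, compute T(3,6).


T(C_5; x,y) = x + x^2 + ... + x^(4) + y.
T(3,6) = 3^1 + 3^2 + 3^3 + 3^4 + 6
= 3 + 9 + 27 + 81 + 6
= 126.

126


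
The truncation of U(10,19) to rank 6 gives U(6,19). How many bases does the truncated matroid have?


Truncating U(10,19) to rank 6 gives U(6,19).
Bases of U(6,19) are all 6-element subsets of 19 elements.
Number of bases = (19 choose 6) = 27132.

27132


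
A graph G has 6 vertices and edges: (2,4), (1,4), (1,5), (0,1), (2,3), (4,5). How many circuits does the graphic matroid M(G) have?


A circuit in a graphic matroid = edge set of a simple cycle.
G has 6 vertices and 6 edges.
Enumerating all minimal edge subsets forming cycles...
Total circuits found: 1.

1


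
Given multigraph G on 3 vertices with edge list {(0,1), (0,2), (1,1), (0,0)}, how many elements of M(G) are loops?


In a graphic matroid, a loop is a self-loop edge (u,u) with rank 0.
Examining all 4 edges for self-loops...
Self-loops found: (1,1), (0,0)
Number of loops = 2.

2


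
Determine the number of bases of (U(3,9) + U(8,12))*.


(M1+M2)* = M1* + M2*.
M1* = U(6,9), bases: C(9,6) = 84.
M2* = U(4,12), bases: C(12,4) = 495.
|B(M*)| = 84 * 495 = 41580.

41580


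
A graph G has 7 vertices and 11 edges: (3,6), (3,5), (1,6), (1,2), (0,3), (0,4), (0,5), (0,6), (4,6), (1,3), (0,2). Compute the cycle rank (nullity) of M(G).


Cycle rank (nullity) = |E| - r(M) = |E| - (|V| - c).
|E| = 11, |V| = 7, c = 1.
Nullity = 11 - (7 - 1) = 11 - 6 = 5.

5


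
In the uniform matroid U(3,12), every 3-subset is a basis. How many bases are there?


Bases of U(3,12) are all 3-element subsets of the 12-element ground set.
Number of bases = C(12,3).
(12 choose 3) = 220.

220


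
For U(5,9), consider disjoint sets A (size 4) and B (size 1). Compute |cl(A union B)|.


|A union B| = 4 + 1 = 5 (disjoint).
In U(5,9), cl(S) = S if |S| < 5, else cl(S) = E.
Since 5 >= 5, cl(A union B) = E.
|cl(A union B)| = 9.

9


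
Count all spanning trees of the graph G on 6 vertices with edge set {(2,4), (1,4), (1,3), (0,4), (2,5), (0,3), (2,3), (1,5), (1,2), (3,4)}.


By Kirchhoff's matrix tree theorem, the number of spanning trees equals
the determinant of any cofactor of the Laplacian matrix L.
G has 6 vertices and 10 edges.
Computing the (5 x 5) cofactor determinant gives 100.

100


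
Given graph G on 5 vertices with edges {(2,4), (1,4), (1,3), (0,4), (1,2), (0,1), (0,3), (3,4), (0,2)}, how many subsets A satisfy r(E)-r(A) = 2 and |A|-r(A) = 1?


R(x,y) = sum over A in 2^E of x^(r(E)-r(A)) * y^(|A|-r(A)).
G has 5 vertices, 9 edges. r(E) = 4.
Enumerate all 2^9 = 512 subsets.
Count subsets with r(E)-r(A)=2 and |A|-r(A)=1: 7.

7


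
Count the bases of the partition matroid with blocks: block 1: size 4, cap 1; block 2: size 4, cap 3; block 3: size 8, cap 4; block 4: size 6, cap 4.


A basis picks exactly ci elements from block i.
Number of bases = product of C(|Si|, ci).
= C(4,1) * C(4,3) * C(8,4) * C(6,4)
= 4 * 4 * 70 * 15
= 16800.

16800


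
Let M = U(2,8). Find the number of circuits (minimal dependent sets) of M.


In U(2,8), circuits are the (3)-element subsets.
Any set of 3 elements is dependent, and removing any one element gives
an independent set of size 2, so it is a minimal dependent set.
Number of circuits = C(8,3) = 8! / (3! * 5!) = 56.

56


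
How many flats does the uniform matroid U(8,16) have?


Flats of U(8,16): every subset of size < 8 is a flat, plus E itself.
Count = (16 choose 0) + (16 choose 1) + (16 choose 2) + (16 choose 3) + (16 choose 4) + (16 choose 5) + (16 choose 6) + (16 choose 7) + 1
     = 1 + 16 + 120 + 560 + 1820 + 4368 + 8008 + 11440 + 1
     = 26334.

26334


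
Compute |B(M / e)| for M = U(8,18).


Contracting e from U(8,18) gives U(7,17).
Bases of U(7,17) = C(17,7) = 19448.

19448


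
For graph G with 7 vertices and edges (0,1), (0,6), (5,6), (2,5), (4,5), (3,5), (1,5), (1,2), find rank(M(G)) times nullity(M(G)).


r(M) = |V| - c = 7 - 1 = 6.
nullity = |E| - r(M) = 8 - 6 = 2.
Product = 6 * 2 = 12.

12


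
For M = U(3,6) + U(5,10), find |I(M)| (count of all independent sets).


For a direct sum, |I(M1+M2)| = |I(M1)| * |I(M2)|.
|I(U(3,6))| = sum C(6,k) for k=0..3 = 42.
|I(U(5,10))| = sum C(10,k) for k=0..5 = 638.
Total = 42 * 638 = 26796.

26796


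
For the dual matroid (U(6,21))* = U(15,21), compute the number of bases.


The dual of U(r,n) is U(n-r, n) = U(15,21).
Bases of U(15,21) are all (15)-element subsets.
|B(M*)| = C(21,15) = 54264.

54264


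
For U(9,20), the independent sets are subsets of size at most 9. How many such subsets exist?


Independent sets of U(9,20) are all subsets of size <= 9.
Count = C(20,0) + C(20,1) + C(20,2) + C(20,3) + C(20,4) + C(20,5) + C(20,6) + C(20,7) + C(20,8) + C(20,9)
     = 1 + 20 + 190 + 1140 + 4845 + 15504 + 38760 + 77520 + 125970 + 167960
     = 431910.

431910


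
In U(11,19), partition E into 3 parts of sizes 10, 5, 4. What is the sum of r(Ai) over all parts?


r(Ai) = min(|Ai|, 11) for each part.
Sum = min(10,11) + min(5,11) + min(4,11)
    = 10 + 5 + 4
    = 19.

19


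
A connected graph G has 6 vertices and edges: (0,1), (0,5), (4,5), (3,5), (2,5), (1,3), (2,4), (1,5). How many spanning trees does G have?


By Kirchhoff's matrix tree theorem, the number of spanning trees equals
the determinant of any cofactor of the Laplacian matrix L.
G has 6 vertices and 8 edges.
Computing the (5 x 5) cofactor determinant gives 24.

24


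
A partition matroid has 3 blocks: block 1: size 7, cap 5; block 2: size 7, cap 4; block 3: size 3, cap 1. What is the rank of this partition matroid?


Rank of a partition matroid = sum of min(|Si|, ci) for each block.
= min(7,5) + min(7,4) + min(3,1)
= 5 + 4 + 1
= 10.

10


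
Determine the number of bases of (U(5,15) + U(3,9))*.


(M1+M2)* = M1* + M2*.
M1* = U(10,15), bases: C(15,10) = 3003.
M2* = U(6,9), bases: C(9,6) = 84.
|B(M*)| = 3003 * 84 = 252252.

252252


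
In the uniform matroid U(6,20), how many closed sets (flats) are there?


Flats of U(6,20): every subset of size < 6 is a flat, plus E itself.
Count = (20 choose 0) + (20 choose 1) + (20 choose 2) + (20 choose 3) + (20 choose 4) + (20 choose 5) + 1
     = 1 + 20 + 190 + 1140 + 4845 + 15504 + 1
     = 21701.

21701


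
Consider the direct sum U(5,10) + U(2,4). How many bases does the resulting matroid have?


Bases of a direct sum M1 + M2: |B| = |B(M1)| * |B(M2)|.
|B(U(5,10))| = C(10,5) = 252.
|B(U(2,4))| = C(4,2) = 6.
Total bases = 252 * 6 = 1512.

1512


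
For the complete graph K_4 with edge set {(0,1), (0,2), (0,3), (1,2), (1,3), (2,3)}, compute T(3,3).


T(K_4; x,y) = x^3 + 3x^2 + 4xy + 2x + y^3 + 3y^2 + 2y.
Substituting x=3, y=3:
= 27 + 27 + 36 + 6 + 27 + 27 + 6
= 156.

156


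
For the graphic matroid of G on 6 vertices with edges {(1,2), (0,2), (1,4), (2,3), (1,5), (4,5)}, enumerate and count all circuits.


A circuit in a graphic matroid = edge set of a simple cycle.
G has 6 vertices and 6 edges.
Enumerating all minimal edge subsets forming cycles...
Total circuits found: 1.

1


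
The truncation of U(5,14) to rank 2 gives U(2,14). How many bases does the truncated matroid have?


Truncating U(5,14) to rank 2 gives U(2,14).
Bases of U(2,14) are all 2-element subsets of 14 elements.
Number of bases = (14 choose 2) = 91.

91


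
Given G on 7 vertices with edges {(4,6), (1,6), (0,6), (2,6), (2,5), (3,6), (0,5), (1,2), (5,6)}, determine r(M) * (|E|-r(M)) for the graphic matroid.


r(M) = |V| - c = 7 - 1 = 6.
nullity = |E| - r(M) = 9 - 6 = 3.
Product = 6 * 3 = 18.

18


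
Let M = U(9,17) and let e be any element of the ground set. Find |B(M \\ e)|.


Deleting e from U(9,17) gives U(9,16) since n > r.
Bases of U(9,16) = C(16,9) = 11440.

11440


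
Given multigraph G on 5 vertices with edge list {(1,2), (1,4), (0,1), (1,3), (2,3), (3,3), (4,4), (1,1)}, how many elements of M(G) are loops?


In a graphic matroid, a loop is a self-loop edge (u,u) with rank 0.
Examining all 8 edges for self-loops...
Self-loops found: (3,3), (4,4), (1,1)
Number of loops = 3.

3


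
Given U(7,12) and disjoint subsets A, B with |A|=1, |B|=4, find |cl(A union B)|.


|A union B| = 1 + 4 = 5 (disjoint).
In U(7,12), cl(S) = S if |S| < 7, else cl(S) = E.
Since 5 < 7, cl(A union B) = A union B.
|cl(A union B)| = 5.

5


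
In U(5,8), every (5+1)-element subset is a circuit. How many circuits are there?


In U(5,8), circuits are the (6)-element subsets.
Any set of 6 elements is dependent, and removing any one element gives
an independent set of size 5, so it is a minimal dependent set.
Number of circuits = C(8,6) = 8! / (6! * 2!) = 28.

28


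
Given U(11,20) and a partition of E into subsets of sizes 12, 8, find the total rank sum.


r(Ai) = min(|Ai|, 11) for each part.
Sum = min(12,11) + min(8,11)
    = 11 + 8
    = 19.

19


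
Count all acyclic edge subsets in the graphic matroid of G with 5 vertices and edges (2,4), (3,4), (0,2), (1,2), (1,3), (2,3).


An independent set in a graphic matroid is an acyclic edge subset.
G has 5 vertices and 6 edges.
Enumerate all 2^6 = 64 subsets, checking for acyclicity.
Total independent sets = 48.

48


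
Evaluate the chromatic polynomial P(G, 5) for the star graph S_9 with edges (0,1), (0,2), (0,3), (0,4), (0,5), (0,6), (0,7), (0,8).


P(tree, k) = k * (k-1)^(8) for any tree on 9 vertices.
P(5) = 5 * 4^8 = 5 * 65536 = 327680.

327680


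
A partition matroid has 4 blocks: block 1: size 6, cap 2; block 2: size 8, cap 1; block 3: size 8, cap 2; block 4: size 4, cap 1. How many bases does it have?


A basis picks exactly ci elements from block i.
Number of bases = product of C(|Si|, ci).
= C(6,2) * C(8,1) * C(8,2) * C(4,1)
= 15 * 8 * 28 * 4
= 13440.

13440


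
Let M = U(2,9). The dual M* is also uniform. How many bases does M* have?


The dual of U(r,n) is U(n-r, n) = U(7,9).
Bases of U(7,9) are all (7)-element subsets.
|B(M*)| = (9 choose 7) = 36.

36


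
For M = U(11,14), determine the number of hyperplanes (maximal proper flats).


Hyperplanes of U(11,14) are flats of rank 10.
In a uniform matroid, these are exactly the (10)-element subsets.
Count = (14 choose 10) = 1001.

1001


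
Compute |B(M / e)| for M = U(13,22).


Contracting e from U(13,22) gives U(12,21).
Bases of U(12,21) = C(21,12) = 21! / (12! * 9!) = 293930.

293930


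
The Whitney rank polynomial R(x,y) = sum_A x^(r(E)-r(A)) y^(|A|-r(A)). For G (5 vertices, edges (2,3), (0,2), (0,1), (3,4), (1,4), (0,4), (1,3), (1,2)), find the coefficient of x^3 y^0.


R(x,y) = sum over A in 2^E of x^(r(E)-r(A)) * y^(|A|-r(A)).
G has 5 vertices, 8 edges. r(E) = 4.
Enumerate all 2^8 = 256 subsets.
Count subsets with r(E)-r(A)=3 and |A|-r(A)=0: 8.

8


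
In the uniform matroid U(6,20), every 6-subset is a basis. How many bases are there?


Bases of U(6,20) are all 6-element subsets of the 20-element ground set.
Number of bases = C(20,6).
C(20,6) = 20! / (6! * 14!) = 38760.

38760


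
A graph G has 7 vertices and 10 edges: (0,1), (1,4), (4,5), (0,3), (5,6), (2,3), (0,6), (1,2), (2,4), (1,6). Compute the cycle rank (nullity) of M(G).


Cycle rank (nullity) = |E| - r(M) = |E| - (|V| - c).
|E| = 10, |V| = 7, c = 1.
Nullity = 10 - (7 - 1) = 10 - 6 = 4.

4


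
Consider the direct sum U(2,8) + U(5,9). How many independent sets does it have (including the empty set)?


For a direct sum, |I(M1+M2)| = |I(M1)| * |I(M2)|.
|I(U(2,8))| = sum C(8,k) for k=0..2 = 37.
|I(U(5,9))| = sum C(9,k) for k=0..5 = 382.
Total = 37 * 382 = 14134.

14134


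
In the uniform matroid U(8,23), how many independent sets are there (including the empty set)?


Independent sets of U(8,23) are all subsets of size <= 8.
Count = C(23,0) + C(23,1) + C(23,2) + C(23,3) + C(23,4) + C(23,5) + C(23,6) + C(23,7) + C(23,8)
     = 1 + 23 + 253 + 1771 + 8855 + 33649 + 100947 + 245157 + 490314
     = 880970.

880970


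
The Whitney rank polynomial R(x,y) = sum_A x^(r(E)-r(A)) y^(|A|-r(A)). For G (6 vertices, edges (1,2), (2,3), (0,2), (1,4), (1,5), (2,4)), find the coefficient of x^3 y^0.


R(x,y) = sum over A in 2^E of x^(r(E)-r(A)) * y^(|A|-r(A)).
G has 6 vertices, 6 edges. r(E) = 5.
Enumerate all 2^6 = 64 subsets.
Count subsets with r(E)-r(A)=3 and |A|-r(A)=0: 15.

15


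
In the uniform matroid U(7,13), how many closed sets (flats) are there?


Flats of U(7,13): every subset of size < 7 is a flat, plus E itself.
Count = (13 choose 0) + (13 choose 1) + (13 choose 2) + (13 choose 3) + (13 choose 4) + (13 choose 5) + (13 choose 6) + 1
     = 1 + 13 + 78 + 286 + 715 + 1287 + 1716 + 1
     = 4097.

4097


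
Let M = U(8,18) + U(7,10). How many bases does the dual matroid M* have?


(M1+M2)* = M1* + M2*.
M1* = U(10,18), bases: C(18,10) = 43758.
M2* = U(3,10), bases: C(10,3) = 120.
|B(M*)| = 43758 * 120 = 5250960.

5250960


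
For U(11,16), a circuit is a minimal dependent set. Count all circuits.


In U(11,16), circuits are the (12)-element subsets.
Any set of 12 elements is dependent, and removing any one element gives
an independent set of size 11, so it is a minimal dependent set.
Number of circuits = C(16,12) = 1820.

1820


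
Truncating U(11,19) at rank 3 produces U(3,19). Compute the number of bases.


Truncating U(11,19) to rank 3 gives U(3,19).
Bases of U(3,19) are all 3-element subsets of 19 elements.
Number of bases = C(19,3) = 19! / (3! * 16!) = 969.

969


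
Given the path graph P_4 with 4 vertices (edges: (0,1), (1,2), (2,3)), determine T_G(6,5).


A path on 4 vertices is a tree with 3 edges.
T(x,y) = x^(3) for any tree.
T(6,5) = 6^3 = 216.

216


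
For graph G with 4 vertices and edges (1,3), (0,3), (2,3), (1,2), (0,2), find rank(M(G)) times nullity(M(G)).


r(M) = |V| - c = 4 - 1 = 3.
nullity = |E| - r(M) = 5 - 3 = 2.
Product = 3 * 2 = 6.

6


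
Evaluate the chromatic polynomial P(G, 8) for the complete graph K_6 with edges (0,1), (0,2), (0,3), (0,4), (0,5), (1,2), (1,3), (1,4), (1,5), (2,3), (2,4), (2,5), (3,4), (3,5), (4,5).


P(K_6, k) = k(k-1)(k-2)...(k-5).
P(8) = (8) * (7) * (6) * (5) * (4) * (3) = 20160.

20160


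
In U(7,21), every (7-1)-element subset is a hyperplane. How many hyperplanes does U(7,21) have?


Hyperplanes of U(7,21) are flats of rank 6.
In a uniform matroid, these are exactly the (6)-element subsets.
Count = C(21,6) = 21! / (6! * 15!) = 54264.

54264


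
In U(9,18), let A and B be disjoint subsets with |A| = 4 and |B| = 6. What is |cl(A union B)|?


|A union B| = 4 + 6 = 10 (disjoint).
In U(9,18), cl(S) = S if |S| < 9, else cl(S) = E.
Since 10 >= 9, cl(A union B) = E.
|cl(A union B)| = 18.

18


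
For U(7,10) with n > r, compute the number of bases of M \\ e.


Deleting e from U(7,10) gives U(7,9) since n > r.
Bases of U(7,9) = C(9,7) = 9! / (7! * 2!) = 36.

36


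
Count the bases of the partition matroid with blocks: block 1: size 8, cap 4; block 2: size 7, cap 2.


A basis picks exactly ci elements from block i.
Number of bases = product of C(|Si|, ci).
= C(8,4) * C(7,2)
= 70 * 21
= 1470.

1470


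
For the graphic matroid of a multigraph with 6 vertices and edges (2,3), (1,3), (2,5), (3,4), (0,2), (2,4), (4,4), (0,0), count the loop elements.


In a graphic matroid, a loop is a self-loop edge (u,u) with rank 0.
Examining all 8 edges for self-loops...
Self-loops found: (4,4), (0,0)
Number of loops = 2.

2


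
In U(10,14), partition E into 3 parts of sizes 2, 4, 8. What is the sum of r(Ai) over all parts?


r(Ai) = min(|Ai|, 10) for each part.
Sum = min(2,10) + min(4,10) + min(8,10)
    = 2 + 4 + 8
    = 14.

14


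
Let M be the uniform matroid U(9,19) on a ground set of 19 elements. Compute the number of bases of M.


Bases of U(9,19) are all 9-element subsets of the 19-element ground set.
Number of bases = C(19,9).
(19 choose 9) = 92378.

92378


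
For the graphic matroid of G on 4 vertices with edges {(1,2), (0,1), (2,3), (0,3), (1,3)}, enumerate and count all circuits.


A circuit in a graphic matroid = edge set of a simple cycle.
G has 4 vertices and 5 edges.
Enumerating all minimal edge subsets forming cycles...
Total circuits found: 3.

3


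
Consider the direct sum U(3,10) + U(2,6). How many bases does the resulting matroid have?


Bases of a direct sum M1 + M2: |B| = |B(M1)| * |B(M2)|.
|B(U(3,10))| = C(10,3) = 120.
|B(U(2,6))| = C(6,2) = 15.
Total bases = 120 * 15 = 1800.

1800


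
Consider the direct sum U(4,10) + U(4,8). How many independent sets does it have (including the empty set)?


For a direct sum, |I(M1+M2)| = |I(M1)| * |I(M2)|.
|I(U(4,10))| = sum C(10,k) for k=0..4 = 386.
|I(U(4,8))| = sum C(8,k) for k=0..4 = 163.
Total = 386 * 163 = 62918.

62918


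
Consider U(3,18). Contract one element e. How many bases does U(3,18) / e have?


Contracting e from U(3,18) gives U(2,17).
Bases of U(2,17) = (17 choose 2) = 136.

136


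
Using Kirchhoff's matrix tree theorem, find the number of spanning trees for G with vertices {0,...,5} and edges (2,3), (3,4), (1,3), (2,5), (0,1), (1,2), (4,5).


By Kirchhoff's matrix tree theorem, the number of spanning trees equals
the determinant of any cofactor of the Laplacian matrix L.
G has 6 vertices and 7 edges.
Computing the (5 x 5) cofactor determinant gives 11.

11


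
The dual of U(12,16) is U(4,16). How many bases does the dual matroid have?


The dual of U(r,n) is U(n-r, n) = U(4,16).
Bases of U(4,16) are all (4)-element subsets.
|B(M*)| = (16 choose 4) = 1820.

1820


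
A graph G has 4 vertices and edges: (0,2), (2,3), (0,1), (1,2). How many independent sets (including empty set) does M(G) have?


An independent set in a graphic matroid is an acyclic edge subset.
G has 4 vertices and 4 edges.
Enumerate all 2^4 = 16 subsets, checking for acyclicity.
Total independent sets = 14.

14


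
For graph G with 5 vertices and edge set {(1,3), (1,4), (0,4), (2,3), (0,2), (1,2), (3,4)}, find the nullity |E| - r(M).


Cycle rank (nullity) = |E| - r(M) = |E| - (|V| - c).
|E| = 7, |V| = 5, c = 1.
Nullity = 7 - (5 - 1) = 7 - 4 = 3.

3


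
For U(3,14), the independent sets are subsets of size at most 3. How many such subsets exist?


Independent sets of U(3,14) are all subsets of size <= 3.
Count = C(14,0) + C(14,1) + C(14,2) + C(14,3)
     = 1 + 14 + 91 + 364
     = 470.

470


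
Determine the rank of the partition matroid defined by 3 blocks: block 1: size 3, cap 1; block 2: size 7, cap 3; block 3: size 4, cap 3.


Rank of a partition matroid = sum of min(|Si|, ci) for each block.
= min(3,1) + min(7,3) + min(4,3)
= 1 + 3 + 3
= 7.

7


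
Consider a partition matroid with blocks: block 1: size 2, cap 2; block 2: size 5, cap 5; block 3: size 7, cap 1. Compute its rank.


Rank of a partition matroid = sum of min(|Si|, ci) for each block.
= min(2,2) + min(5,5) + min(7,1)
= 2 + 5 + 1
= 8.

8


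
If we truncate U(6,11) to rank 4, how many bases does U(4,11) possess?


Truncating U(6,11) to rank 4 gives U(4,11).
Bases of U(4,11) are all 4-element subsets of 11 elements.
Number of bases = C(11,4) = 11! / (4! * 7!) = 330.

330


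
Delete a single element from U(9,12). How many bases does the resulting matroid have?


Deleting e from U(9,12) gives U(9,11) since n > r.
Bases of U(9,11) = C(11,9) = 55.

55


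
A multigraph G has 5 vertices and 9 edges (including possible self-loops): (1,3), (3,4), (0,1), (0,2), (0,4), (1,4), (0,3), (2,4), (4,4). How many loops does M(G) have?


In a graphic matroid, a loop is a self-loop edge (u,u) with rank 0.
Examining all 9 edges for self-loops...
Self-loops found: (4,4)
Number of loops = 1.

1


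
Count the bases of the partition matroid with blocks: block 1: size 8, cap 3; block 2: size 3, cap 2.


A basis picks exactly ci elements from block i.
Number of bases = product of C(|Si|, ci).
= C(8,3) * C(3,2)
= 56 * 3
= 168.

168


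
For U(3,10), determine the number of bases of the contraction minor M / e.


Contracting e from U(3,10) gives U(2,9).
Bases of U(2,9) = C(9,2) = 9! / (2! * 7!) = 36.

36


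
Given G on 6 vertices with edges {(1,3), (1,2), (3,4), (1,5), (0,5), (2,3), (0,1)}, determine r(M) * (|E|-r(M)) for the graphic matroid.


r(M) = |V| - c = 6 - 1 = 5.
nullity = |E| - r(M) = 7 - 5 = 2.
Product = 5 * 2 = 10.

10


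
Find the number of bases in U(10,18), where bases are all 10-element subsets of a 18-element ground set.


Bases of U(10,18) are all 10-element subsets of the 18-element ground set.
Number of bases = C(18,10).
C(18,10) = 18! / (10! * 8!) = 43758.

43758


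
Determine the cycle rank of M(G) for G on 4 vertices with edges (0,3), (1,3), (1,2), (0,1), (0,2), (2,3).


Cycle rank (nullity) = |E| - r(M) = |E| - (|V| - c).
|E| = 6, |V| = 4, c = 1.
Nullity = 6 - (4 - 1) = 6 - 3 = 3.

3


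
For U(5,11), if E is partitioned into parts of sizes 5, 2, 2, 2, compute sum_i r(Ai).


r(Ai) = min(|Ai|, 5) for each part.
Sum = min(5,5) + min(2,5) + min(2,5) + min(2,5)
    = 5 + 2 + 2 + 2
    = 11.

11


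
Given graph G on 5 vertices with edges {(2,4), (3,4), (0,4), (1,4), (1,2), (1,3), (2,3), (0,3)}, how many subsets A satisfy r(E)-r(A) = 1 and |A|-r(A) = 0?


R(x,y) = sum over A in 2^E of x^(r(E)-r(A)) * y^(|A|-r(A)).
G has 5 vertices, 8 edges. r(E) = 4.
Enumerate all 2^8 = 256 subsets.
Count subsets with r(E)-r(A)=1 and |A|-r(A)=0: 51.

51


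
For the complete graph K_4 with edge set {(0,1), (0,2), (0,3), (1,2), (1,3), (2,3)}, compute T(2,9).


T(K_4; x,y) = x^3 + 3x^2 + 4xy + 2x + y^3 + 3y^2 + 2y.
Substituting x=2, y=9:
= 8 + 12 + 72 + 4 + 729 + 243 + 18
= 1086.

1086


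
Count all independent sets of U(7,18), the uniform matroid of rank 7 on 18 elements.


Independent sets of U(7,18) are all subsets of size <= 7.
Count = (18 choose 0) + (18 choose 1) + (18 choose 2) + (18 choose 3) + (18 choose 4) + (18 choose 5) + (18 choose 6) + (18 choose 7)
     = 1 + 18 + 153 + 816 + 3060 + 8568 + 18564 + 31824
     = 63004.

63004


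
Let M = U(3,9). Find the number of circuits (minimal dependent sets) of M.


In U(3,9), circuits are the (4)-element subsets.
Any set of 4 elements is dependent, and removing any one element gives
an independent set of size 3, so it is a minimal dependent set.
Number of circuits = (9 choose 4) = 126.

126


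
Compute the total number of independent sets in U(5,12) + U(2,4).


For a direct sum, |I(M1+M2)| = |I(M1)| * |I(M2)|.
|I(U(5,12))| = sum C(12,k) for k=0..5 = 1586.
|I(U(2,4))| = sum C(4,k) for k=0..2 = 11.
Total = 1586 * 11 = 17446.

17446


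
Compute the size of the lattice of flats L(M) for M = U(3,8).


Flats of U(3,8): every subset of size < 3 is a flat, plus E itself.
Count = C(8,0) + C(8,1) + C(8,2) + 1
     = 1 + 8 + 28 + 1
     = 38.

38


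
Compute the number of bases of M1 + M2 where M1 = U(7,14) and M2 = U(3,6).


Bases of a direct sum M1 + M2: |B| = |B(M1)| * |B(M2)|.
|B(U(7,14))| = C(14,7) = 3432.
|B(U(3,6))| = C(6,3) = 20.
Total bases = 3432 * 20 = 68640.

68640


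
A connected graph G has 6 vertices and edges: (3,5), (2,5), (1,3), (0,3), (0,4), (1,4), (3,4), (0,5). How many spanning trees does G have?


By Kirchhoff's matrix tree theorem, the number of spanning trees equals
the determinant of any cofactor of the Laplacian matrix L.
G has 6 vertices and 8 edges.
Computing the (5 x 5) cofactor determinant gives 21.

21


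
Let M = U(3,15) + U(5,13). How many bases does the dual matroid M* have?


(M1+M2)* = M1* + M2*.
M1* = U(12,15), bases: C(15,12) = 455.
M2* = U(8,13), bases: C(13,8) = 1287.
|B(M*)| = 455 * 1287 = 585585.

585585


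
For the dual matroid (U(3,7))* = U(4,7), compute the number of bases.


The dual of U(r,n) is U(n-r, n) = U(4,7).
Bases of U(4,7) are all (4)-element subsets.
|B(M*)| = C(7,4) = (7 * 6 * 5 * 4) / (1 * 2 * 3 * 4) = 35.

35


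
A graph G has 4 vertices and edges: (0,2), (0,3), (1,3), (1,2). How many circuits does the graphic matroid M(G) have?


A circuit in a graphic matroid = edge set of a simple cycle.
G has 4 vertices and 4 edges.
Enumerating all minimal edge subsets forming cycles...
Total circuits found: 1.

1


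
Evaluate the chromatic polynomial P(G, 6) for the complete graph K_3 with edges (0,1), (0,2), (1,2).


P(K_3, k) = k(k-1)(k-2)...(k-2).
P(6) = (6) * (5) * (4) = 120.

120


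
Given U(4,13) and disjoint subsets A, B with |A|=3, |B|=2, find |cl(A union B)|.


|A union B| = 3 + 2 = 5 (disjoint).
In U(4,13), cl(S) = S if |S| < 4, else cl(S) = E.
Since 5 >= 4, cl(A union B) = E.
|cl(A union B)| = 13.

13


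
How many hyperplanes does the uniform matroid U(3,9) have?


Hyperplanes of U(3,9) are flats of rank 2.
In a uniform matroid, these are exactly the (2)-element subsets.
Count = C(9,2) = 9! / (2! * 7!) = 36.

36


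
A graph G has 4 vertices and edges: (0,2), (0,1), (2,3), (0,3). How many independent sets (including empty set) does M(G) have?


An independent set in a graphic matroid is an acyclic edge subset.
G has 4 vertices and 4 edges.
Enumerate all 2^4 = 16 subsets, checking for acyclicity.
Total independent sets = 14.

14


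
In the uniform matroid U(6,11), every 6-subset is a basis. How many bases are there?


Bases of U(6,11) are all 6-element subsets of the 11-element ground set.
Number of bases = C(11,6).
C(11,6) = 462.

462


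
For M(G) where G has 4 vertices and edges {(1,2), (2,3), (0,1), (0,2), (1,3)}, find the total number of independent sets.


An independent set in a graphic matroid is an acyclic edge subset.
G has 4 vertices and 5 edges.
Enumerate all 2^5 = 32 subsets, checking for acyclicity.
Total independent sets = 24.

24


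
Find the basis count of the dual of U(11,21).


The dual of U(r,n) is U(n-r, n) = U(10,21).
Bases of U(10,21) are all (10)-element subsets.
|B(M*)| = (21 choose 10) = 352716.

352716


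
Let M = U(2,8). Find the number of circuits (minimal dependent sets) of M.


In U(2,8), circuits are the (3)-element subsets.
Any set of 3 elements is dependent, and removing any one element gives
an independent set of size 2, so it is a minimal dependent set.
Number of circuits = C(8,3) = 8! / (3! * 5!) = 56.

56


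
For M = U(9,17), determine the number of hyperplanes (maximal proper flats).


Hyperplanes of U(9,17) are flats of rank 8.
In a uniform matroid, these are exactly the (8)-element subsets.
Count = C(17,8) = 17! / (8! * 9!) = 24310.

24310


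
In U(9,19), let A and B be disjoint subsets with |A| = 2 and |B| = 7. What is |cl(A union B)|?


|A union B| = 2 + 7 = 9 (disjoint).
In U(9,19), cl(S) = S if |S| < 9, else cl(S) = E.
Since 9 >= 9, cl(A union B) = E.
|cl(A union B)| = 19.

19


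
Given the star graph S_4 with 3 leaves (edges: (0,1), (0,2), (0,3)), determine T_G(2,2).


A star on 4 vertices is a tree with 3 edges.
T(x,y) = x^(3) for any tree.
T(2,2) = 2^3 = 8.

8


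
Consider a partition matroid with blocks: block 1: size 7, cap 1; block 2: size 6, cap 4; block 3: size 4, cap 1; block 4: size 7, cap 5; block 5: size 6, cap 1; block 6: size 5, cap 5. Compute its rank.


Rank of a partition matroid = sum of min(|Si|, ci) for each block.
= min(7,1) + min(6,4) + min(4,1) + min(7,5) + min(6,1) + min(5,5)
= 1 + 4 + 1 + 5 + 1 + 5
= 17.

17


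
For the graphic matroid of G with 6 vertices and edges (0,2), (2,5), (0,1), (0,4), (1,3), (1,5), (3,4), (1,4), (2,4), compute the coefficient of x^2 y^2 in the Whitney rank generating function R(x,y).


R(x,y) = sum over A in 2^E of x^(r(E)-r(A)) * y^(|A|-r(A)).
G has 6 vertices, 9 edges. r(E) = 5.
Enumerate all 2^9 = 512 subsets.
Count subsets with r(E)-r(A)=2 and |A|-r(A)=2: 2.

2


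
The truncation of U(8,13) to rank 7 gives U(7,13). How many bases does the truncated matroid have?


Truncating U(8,13) to rank 7 gives U(7,13).
Bases of U(7,13) are all 7-element subsets of 13 elements.
Number of bases = C(13,7) = 13! / (7! * 6!) = 1716.

1716


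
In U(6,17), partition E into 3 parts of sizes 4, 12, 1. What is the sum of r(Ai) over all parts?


r(Ai) = min(|Ai|, 6) for each part.
Sum = min(4,6) + min(12,6) + min(1,6)
    = 4 + 6 + 1
    = 11.

11


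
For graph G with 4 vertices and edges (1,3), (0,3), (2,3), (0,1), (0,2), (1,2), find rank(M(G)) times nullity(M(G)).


r(M) = |V| - c = 4 - 1 = 3.
nullity = |E| - r(M) = 6 - 3 = 3.
Product = 3 * 3 = 9.

9


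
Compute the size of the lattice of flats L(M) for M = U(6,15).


Flats of U(6,15): every subset of size < 6 is a flat, plus E itself.
Count = (15 choose 0) + (15 choose 1) + (15 choose 2) + (15 choose 3) + (15 choose 4) + (15 choose 5) + 1
     = 1 + 15 + 105 + 455 + 1365 + 3003 + 1
     = 4945.

4945


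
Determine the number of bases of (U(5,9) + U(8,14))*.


(M1+M2)* = M1* + M2*.
M1* = U(4,9), bases: C(9,4) = 126.
M2* = U(6,14), bases: C(14,6) = 3003.
|B(M*)| = 126 * 3003 = 378378.

378378


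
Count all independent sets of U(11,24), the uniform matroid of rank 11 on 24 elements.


Independent sets of U(11,24) are all subsets of size <= 11.
Count = C(24,0) + C(24,1) + C(24,2) + C(24,3) + C(24,4) + C(24,5) + C(24,6) + C(24,7) + C(24,8) + C(24,9) + C(24,10) + C(24,11)
     = 1 + 24 + 276 + 2024 + 10626 + 42504 + 134596 + 346104 + 735471 + 1307504 + 1961256 + 2496144
     = 7036530.

7036530
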